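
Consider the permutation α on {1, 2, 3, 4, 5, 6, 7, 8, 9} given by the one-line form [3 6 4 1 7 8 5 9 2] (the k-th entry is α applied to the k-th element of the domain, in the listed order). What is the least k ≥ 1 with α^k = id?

12

Decomposing into disjoint cycles gives cycle lengths 4, 3, 2.
The order is lcm(4, 3, 2) = 12.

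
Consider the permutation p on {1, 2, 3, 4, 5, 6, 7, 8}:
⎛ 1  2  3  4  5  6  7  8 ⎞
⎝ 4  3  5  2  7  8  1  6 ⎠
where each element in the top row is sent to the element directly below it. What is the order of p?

6

Decomposing into disjoint cycles gives cycle lengths 6, 2.
The order of p is the least common multiple of its cycle lengths: lcm(6, 2) = 6.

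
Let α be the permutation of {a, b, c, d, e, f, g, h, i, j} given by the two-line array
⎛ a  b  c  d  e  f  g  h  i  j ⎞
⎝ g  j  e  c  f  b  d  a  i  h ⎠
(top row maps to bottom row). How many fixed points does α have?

The fixed points (elements with α(x) = x) are {i}, so there is 1.

1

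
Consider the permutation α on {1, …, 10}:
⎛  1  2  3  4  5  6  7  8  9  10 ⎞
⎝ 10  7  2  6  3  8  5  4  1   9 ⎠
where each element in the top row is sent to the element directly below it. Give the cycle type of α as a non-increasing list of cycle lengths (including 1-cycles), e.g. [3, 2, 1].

[4, 3, 3]

The disjoint cycles are (1, 10, 9)(2, 7, 5, 3)(4, 6, 8), with lengths 4, 3, 3 in non-increasing order.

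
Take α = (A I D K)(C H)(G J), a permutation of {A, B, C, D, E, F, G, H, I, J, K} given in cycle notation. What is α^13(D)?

D lies in the 4-cycle (A I D K).
On a 4-cycle, α^4 is the identity, so α^13 = α^1 there (13 ≡ 1 mod 4).
Stepping 1 place around the cycle: D → K.

K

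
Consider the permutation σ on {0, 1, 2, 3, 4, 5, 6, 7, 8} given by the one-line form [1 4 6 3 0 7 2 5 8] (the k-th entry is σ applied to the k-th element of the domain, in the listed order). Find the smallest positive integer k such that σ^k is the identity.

Writing σ as disjoint cycles, the cycle lengths are 3, 2, 2, 1, 1.
Since disjoint cycles commute, ord(σ) = lcm(3, 2, 2) = 6.

6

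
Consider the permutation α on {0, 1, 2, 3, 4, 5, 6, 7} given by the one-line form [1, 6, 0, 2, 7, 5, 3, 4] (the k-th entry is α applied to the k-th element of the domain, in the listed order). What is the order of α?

10

Writing α as disjoint cycles, the cycle lengths are 5, 2, 1.
The order is lcm(5, 2) = 10.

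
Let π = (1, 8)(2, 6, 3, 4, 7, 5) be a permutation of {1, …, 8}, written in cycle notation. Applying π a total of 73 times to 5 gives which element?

5 lies in the 6-cycle (2, 6, 3, 4, 7, 5).
On a 6-cycle, π^6 is the identity, so π^73 = π^1 there (73 ≡ 1 mod 6).
Advancing 1 step from 5: 5 → 2.

2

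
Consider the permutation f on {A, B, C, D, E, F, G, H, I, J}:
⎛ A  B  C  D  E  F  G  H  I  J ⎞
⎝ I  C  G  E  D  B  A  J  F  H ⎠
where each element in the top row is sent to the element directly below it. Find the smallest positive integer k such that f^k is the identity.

6

Writing f as disjoint cycles, the cycle lengths are 6, 2, 2.
The order of f is the least common multiple of its cycle lengths: lcm(6, 2, 2) = 6.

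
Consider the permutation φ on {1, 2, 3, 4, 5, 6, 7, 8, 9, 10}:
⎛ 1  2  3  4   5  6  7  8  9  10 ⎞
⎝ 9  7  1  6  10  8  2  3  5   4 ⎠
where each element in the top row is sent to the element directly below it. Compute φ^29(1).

6

Tracing 1 → 9 → … returns to 1 after 8 steps, so 1 lies in an 8-cycle (1 9 5 10 4 6 8 3).
Powers repeat with period 8 on this cycle, and 29 mod 8 = 5, so φ^29(1) = φ^5(1).
Advancing 5 steps from 1: 1 → 9 → 5 → 10 → 4 → 6.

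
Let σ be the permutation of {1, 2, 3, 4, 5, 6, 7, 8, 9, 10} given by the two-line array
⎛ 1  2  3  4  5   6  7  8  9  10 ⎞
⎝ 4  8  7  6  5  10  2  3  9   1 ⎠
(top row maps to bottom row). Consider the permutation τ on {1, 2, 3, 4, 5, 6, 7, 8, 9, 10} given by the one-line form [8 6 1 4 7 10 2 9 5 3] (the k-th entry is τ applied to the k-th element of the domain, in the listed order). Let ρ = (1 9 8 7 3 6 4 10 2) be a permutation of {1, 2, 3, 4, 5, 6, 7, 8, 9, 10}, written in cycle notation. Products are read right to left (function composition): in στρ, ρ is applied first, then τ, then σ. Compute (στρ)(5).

2

Apply the permutations in order: ρ(5) = 5, then τ(5) = 7, then σ(7) = 2. So (στρ)(5) = 2.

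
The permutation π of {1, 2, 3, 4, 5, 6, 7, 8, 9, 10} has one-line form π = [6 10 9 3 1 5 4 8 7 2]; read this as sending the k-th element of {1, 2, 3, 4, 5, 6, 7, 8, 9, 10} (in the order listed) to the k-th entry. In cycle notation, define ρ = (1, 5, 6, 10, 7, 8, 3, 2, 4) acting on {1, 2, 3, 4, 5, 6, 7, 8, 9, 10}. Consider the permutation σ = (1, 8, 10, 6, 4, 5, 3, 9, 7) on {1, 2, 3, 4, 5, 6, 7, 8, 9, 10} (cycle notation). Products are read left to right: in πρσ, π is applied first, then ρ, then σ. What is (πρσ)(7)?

8

(πρσ)(7) = σ(ρ(π(7))). π(7) = 4, then ρ(4) = 1, then σ(1) = 8, so the result is 8.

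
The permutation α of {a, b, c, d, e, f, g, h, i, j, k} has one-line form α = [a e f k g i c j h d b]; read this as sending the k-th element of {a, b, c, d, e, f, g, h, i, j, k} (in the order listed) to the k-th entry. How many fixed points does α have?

The fixed points (elements with α(x) = x) are {a}, so there is 1.

1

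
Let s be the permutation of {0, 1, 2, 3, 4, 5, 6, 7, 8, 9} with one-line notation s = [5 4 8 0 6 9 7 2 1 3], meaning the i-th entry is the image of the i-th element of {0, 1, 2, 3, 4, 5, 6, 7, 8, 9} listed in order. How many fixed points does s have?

0

No element satisfies s(x) = x, so there are 0 fixed points.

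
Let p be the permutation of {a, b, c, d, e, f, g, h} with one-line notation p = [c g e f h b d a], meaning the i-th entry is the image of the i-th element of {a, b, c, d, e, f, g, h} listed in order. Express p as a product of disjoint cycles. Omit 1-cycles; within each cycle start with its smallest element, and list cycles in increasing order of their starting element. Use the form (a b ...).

(a c e h)(b g d f)

Start at a and follow images: a → c → e → h → a, giving the cycle (a c e h).
Repeating from the next unused element and collecting all non-trivial cycles gives (a c e h)(b g d f).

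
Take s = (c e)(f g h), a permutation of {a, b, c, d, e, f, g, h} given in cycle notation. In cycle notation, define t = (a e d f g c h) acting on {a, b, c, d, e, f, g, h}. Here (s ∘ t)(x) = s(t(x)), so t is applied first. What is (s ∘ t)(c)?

f

First apply t: t(c) = h, then s(h) = f. Thus (s ∘ t)(c) = f.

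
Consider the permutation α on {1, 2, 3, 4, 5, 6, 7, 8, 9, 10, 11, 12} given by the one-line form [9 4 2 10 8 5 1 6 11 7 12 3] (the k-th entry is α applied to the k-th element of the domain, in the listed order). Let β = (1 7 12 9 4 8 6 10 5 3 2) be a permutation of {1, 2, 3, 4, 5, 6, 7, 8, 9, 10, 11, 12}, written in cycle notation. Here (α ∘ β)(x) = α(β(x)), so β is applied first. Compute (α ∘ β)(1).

1

First apply β: β(1) = 7, then α(7) = 1. Thus (α ∘ β)(1) = 1.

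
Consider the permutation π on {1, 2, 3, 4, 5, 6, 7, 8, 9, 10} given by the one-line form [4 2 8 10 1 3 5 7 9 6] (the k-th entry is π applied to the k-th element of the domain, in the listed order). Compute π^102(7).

3

Tracing 7 → 5 → … returns to 7 after 8 steps, so 7 lies in an 8-cycle (1, 4, 10, 6, 3, 8, 7, 5).
Since the cycle has length 8, π^102 acts on it the same as π^6 (102 mod 8 = 6).
Advancing 6 steps from 7: 7 → 5 → 1 → 4 → 10 → 6 → 3.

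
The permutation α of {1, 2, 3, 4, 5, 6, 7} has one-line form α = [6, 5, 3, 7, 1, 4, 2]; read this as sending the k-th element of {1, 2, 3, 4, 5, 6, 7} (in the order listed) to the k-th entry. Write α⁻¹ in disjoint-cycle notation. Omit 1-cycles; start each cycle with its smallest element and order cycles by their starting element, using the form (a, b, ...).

(1, 5, 2, 7, 4, 6)

The cycle decomposition of α is (1, 6, 4, 7, 2, 5).
Reversing each cycle (and rotating so the smallest element leads) gives α⁻¹ = (1, 5, 2, 7, 4, 6).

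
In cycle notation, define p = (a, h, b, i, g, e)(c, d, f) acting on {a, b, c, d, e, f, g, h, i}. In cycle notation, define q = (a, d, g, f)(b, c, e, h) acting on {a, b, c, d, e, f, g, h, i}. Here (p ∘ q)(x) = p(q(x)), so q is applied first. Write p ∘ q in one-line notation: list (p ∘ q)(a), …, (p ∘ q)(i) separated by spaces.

For each element, apply q then p: a → d → f; b → c → d; c → e → a; d → g → e; e → h → b; f → a → h; g → f → c; h → b → i; i → i → g.
Collecting the images, p ∘ q = [f d a e b h c i g].

f d a e b h c i g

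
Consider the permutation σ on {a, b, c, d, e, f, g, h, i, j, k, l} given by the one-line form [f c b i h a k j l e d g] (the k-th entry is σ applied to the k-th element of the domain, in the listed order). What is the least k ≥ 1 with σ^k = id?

Decomposing into disjoint cycles gives cycle lengths 5, 3, 2, 2.
The order of σ is the least common multiple of its cycle lengths: lcm(5, 3, 2, 2) = 30.

30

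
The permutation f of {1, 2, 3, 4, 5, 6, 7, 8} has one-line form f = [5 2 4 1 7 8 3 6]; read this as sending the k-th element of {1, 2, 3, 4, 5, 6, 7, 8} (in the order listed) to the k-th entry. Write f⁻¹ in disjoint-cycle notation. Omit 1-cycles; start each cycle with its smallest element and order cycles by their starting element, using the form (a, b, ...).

The cycle decomposition of f is (1, 5, 7, 3, 4)(6, 8).
The inverse reverses every cycle; in canonical form, f⁻¹ = (1, 4, 3, 7, 5)(6, 8).

(1, 4, 3, 7, 5)(6, 8)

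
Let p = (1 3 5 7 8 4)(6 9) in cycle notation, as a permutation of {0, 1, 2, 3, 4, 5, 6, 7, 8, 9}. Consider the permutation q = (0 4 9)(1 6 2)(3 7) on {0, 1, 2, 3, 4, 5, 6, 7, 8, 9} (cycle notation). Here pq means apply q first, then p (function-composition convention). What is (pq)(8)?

4

First apply q: q(8) = 8, then p(8) = 4. Thus (pq)(8) = 4.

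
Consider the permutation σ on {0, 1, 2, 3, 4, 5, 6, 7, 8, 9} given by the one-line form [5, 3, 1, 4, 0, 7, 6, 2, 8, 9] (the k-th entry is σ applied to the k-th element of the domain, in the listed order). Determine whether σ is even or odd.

even

In disjoint-cycle form the cycle lengths are 7, 1, 1, 1.
A cycle of length ℓ contributes ℓ−1 transpositions, so σ is a product of 6 transpositions — even.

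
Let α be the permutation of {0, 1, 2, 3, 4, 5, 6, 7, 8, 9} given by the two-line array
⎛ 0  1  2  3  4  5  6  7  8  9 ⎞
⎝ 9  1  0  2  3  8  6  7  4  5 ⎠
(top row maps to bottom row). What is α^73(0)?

Tracing 0 → 9 → … returns to 0 after 7 steps, so 0 lies in a 7-cycle (0 9 5 8 4 3 2).
On a 7-cycle, α^7 is the identity, so α^73 = α^3 there (73 ≡ 3 mod 7).
Stepping 3 places around the cycle: 0 → 9 → 5 → 8.

8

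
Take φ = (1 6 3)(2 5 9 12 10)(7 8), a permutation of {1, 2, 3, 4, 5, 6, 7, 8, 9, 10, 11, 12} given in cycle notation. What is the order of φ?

30

The disjoint cycles have lengths 5, 3, 2, 1, 1.
Since disjoint cycles commute, ord(φ) = lcm(5, 3, 2) = 30.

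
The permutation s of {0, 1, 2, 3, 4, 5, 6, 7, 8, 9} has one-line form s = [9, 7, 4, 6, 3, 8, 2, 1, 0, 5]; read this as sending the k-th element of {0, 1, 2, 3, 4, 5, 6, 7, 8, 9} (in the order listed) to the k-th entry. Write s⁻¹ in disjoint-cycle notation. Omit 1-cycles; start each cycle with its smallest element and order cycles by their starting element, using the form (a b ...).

(0 8 5 9)(1 7)(2 6 3 4)

First write s in disjoint cycles: (0 9 5 8)(1 7)(2 4 3 6).
The inverse reverses every cycle; in canonical form, s⁻¹ = (0 8 5 9)(1 7)(2 6 3 4).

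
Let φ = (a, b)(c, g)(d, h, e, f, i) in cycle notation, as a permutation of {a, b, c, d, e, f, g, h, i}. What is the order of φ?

The disjoint cycles have lengths 5, 2, 2.
The order of φ is the least common multiple of its cycle lengths: lcm(5, 2, 2) = 10.

10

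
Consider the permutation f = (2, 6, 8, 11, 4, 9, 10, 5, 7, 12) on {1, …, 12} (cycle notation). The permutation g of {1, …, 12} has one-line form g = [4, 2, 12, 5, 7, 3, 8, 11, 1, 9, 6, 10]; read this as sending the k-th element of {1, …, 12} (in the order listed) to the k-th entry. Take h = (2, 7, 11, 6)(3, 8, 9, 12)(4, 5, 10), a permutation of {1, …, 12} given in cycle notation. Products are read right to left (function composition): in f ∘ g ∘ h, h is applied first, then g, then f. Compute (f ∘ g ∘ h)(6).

(f ∘ g ∘ h)(6) = f(g(h(6))). h(6) = 2, then g(2) = 2, then f(2) = 6, so the result is 6.

6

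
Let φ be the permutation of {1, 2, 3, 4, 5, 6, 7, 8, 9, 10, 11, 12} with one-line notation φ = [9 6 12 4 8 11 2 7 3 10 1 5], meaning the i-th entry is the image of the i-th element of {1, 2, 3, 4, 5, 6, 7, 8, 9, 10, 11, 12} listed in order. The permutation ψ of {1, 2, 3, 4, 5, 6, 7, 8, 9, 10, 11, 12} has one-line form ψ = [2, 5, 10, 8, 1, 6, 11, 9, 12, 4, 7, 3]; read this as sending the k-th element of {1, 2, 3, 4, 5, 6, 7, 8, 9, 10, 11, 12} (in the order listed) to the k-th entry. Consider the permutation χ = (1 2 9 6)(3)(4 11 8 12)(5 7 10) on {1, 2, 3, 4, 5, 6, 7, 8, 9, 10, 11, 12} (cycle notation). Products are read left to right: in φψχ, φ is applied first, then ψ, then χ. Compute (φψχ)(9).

5

Apply the permutations in order: φ(9) = 3, then ψ(3) = 10, then χ(10) = 5. So (φψχ)(9) = 5.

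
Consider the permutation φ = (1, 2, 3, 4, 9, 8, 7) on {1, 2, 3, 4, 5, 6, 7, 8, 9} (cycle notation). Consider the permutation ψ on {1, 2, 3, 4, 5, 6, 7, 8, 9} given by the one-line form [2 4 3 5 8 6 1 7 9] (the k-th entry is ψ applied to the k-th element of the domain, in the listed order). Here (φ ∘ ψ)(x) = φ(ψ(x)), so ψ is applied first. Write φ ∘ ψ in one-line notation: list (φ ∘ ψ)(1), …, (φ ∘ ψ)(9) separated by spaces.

(φ ∘ ψ)(x) = φ(ψ(x)). Computing each image: φ(ψ(1)) = φ(2) = 3, φ(ψ(2)) = φ(4) = 9, φ(ψ(3)) = φ(3) = 4, φ(ψ(4)) = φ(5) = 5, φ(ψ(5)) = φ(8) = 7, φ(ψ(6)) = φ(6) = 6, φ(ψ(7)) = φ(1) = 2, φ(ψ(8)) = φ(7) = 1, φ(ψ(9)) = φ(9) = 8.
Hence φ ∘ ψ = [3 9 4 5 7 6 2 1 8].

3 9 4 5 7 6 2 1 8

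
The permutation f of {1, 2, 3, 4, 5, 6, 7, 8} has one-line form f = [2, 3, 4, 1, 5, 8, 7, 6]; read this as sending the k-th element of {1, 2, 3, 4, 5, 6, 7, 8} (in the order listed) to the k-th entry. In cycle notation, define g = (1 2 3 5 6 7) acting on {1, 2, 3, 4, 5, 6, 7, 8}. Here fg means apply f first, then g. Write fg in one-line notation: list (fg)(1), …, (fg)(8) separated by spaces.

3 5 4 2 6 8 1 7

For each element, apply f then g: 1 → 2 → 3; 2 → 3 → 5; 3 → 4 → 4; 4 → 1 → 2; 5 → 5 → 6; 6 → 8 → 8; 7 → 7 → 1; 8 → 6 → 7.
Collecting the images, fg = [3 5 4 2 6 8 1 7].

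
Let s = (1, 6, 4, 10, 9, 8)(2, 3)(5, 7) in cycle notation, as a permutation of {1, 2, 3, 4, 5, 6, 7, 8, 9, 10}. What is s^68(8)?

6

8 lies in the 6-cycle (1, 6, 4, 10, 9, 8).
Since the cycle has length 6, s^68 acts on it the same as s^2 (68 mod 6 = 2).
Stepping 2 places around the cycle: 8 → 1 → 6.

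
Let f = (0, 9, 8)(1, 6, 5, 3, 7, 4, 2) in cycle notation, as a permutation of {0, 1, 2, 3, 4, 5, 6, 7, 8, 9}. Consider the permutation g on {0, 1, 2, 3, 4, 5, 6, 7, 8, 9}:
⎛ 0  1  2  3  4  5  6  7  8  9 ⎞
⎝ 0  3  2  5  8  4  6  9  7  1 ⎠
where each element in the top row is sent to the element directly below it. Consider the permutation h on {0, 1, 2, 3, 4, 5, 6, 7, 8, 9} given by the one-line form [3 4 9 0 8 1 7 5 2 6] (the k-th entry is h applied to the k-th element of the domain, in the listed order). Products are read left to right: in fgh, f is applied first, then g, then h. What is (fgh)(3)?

6

Chase 3: f(3) = 7; g(7) = 9; h(9) = 6. Hence (fgh)(3) = 6.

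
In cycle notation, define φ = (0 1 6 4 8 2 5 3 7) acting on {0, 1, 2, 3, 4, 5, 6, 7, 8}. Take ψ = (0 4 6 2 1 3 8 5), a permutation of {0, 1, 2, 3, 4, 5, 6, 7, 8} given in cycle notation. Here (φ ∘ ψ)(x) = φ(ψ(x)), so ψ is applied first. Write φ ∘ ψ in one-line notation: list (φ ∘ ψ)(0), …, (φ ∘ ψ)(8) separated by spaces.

8 7 6 2 4 1 5 0 3

For each element, apply ψ then φ: 0 → 4 → 8; 1 → 3 → 7; 2 → 1 → 6; 3 → 8 → 2; 4 → 6 → 4; 5 → 0 → 1; 6 → 2 → 5; 7 → 7 → 0; 8 → 5 → 3.
Collecting the images, φ ∘ ψ = [8 7 6 2 4 1 5 0 3].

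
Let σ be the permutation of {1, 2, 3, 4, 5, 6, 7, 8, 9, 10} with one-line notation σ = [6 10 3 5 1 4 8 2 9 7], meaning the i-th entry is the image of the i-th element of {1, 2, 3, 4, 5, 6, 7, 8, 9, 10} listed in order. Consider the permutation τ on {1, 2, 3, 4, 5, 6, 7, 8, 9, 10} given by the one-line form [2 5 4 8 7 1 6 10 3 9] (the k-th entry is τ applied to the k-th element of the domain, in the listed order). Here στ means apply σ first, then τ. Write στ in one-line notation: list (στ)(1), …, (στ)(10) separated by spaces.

1 9 4 7 2 8 10 5 3 6

(στ)(x) = τ(σ(x)). Computing each image: τ(σ(1)) = τ(6) = 1, τ(σ(2)) = τ(10) = 9, τ(σ(3)) = τ(3) = 4, τ(σ(4)) = τ(5) = 7, τ(σ(5)) = τ(1) = 2, τ(σ(6)) = τ(4) = 8, τ(σ(7)) = τ(8) = 10, τ(σ(8)) = τ(2) = 5, τ(σ(9)) = τ(9) = 3, τ(σ(10)) = τ(7) = 6.
Hence στ = [1 9 4 7 2 8 10 5 3 6].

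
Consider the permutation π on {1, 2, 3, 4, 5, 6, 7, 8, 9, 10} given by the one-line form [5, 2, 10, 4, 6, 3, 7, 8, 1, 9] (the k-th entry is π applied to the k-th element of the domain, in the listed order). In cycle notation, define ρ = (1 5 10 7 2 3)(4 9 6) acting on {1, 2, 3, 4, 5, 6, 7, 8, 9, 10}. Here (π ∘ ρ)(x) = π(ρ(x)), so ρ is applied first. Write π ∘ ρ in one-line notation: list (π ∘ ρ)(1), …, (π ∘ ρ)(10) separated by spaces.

6 10 5 1 9 4 2 8 3 7

(π ∘ ρ)(x) = π(ρ(x)). Computing each image: π(ρ(1)) = π(5) = 6, π(ρ(2)) = π(3) = 10, π(ρ(3)) = π(1) = 5, π(ρ(4)) = π(9) = 1, π(ρ(5)) = π(10) = 9, π(ρ(6)) = π(4) = 4, π(ρ(7)) = π(2) = 2, π(ρ(8)) = π(8) = 8, π(ρ(9)) = π(6) = 3, π(ρ(10)) = π(7) = 7.
Hence π ∘ ρ = [6 10 5 1 9 4 2 8 3 7].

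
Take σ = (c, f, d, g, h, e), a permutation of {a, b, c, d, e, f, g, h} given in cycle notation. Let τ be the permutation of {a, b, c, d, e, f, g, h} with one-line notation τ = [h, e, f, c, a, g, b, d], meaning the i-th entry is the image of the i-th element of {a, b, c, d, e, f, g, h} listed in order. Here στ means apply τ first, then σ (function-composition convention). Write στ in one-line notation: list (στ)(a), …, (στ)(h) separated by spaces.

(στ)(x) = σ(τ(x)). Computing each image: σ(τ(a)) = σ(h) = e, σ(τ(b)) = σ(e) = c, σ(τ(c)) = σ(f) = d, σ(τ(d)) = σ(c) = f, σ(τ(e)) = σ(a) = a, σ(τ(f)) = σ(g) = h, σ(τ(g)) = σ(b) = b, σ(τ(h)) = σ(d) = g.
Hence στ = [e c d f a h b g].

e c d f a h b g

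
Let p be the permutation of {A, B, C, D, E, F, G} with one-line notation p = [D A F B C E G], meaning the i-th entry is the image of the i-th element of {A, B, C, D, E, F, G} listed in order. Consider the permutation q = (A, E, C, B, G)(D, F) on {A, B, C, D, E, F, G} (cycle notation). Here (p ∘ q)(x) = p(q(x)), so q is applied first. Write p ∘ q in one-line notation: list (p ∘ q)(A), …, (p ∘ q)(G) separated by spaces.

C G A E F B D

(p ∘ q)(x) = p(q(x)). Computing each image: p(q(A)) = p(E) = C, p(q(B)) = p(G) = G, p(q(C)) = p(B) = A, p(q(D)) = p(F) = E, p(q(E)) = p(C) = F, p(q(F)) = p(D) = B, p(q(G)) = p(A) = D.
Hence p ∘ q = [C G A E F B D].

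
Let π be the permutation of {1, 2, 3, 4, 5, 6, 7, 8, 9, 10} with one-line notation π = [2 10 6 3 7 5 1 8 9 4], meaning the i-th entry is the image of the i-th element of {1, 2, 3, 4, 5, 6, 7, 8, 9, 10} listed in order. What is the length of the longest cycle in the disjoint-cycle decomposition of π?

8

Decomposing into disjoint cycles gives (1, 2, 10, 4, 3, 6, 5, 7); the longest has length 8.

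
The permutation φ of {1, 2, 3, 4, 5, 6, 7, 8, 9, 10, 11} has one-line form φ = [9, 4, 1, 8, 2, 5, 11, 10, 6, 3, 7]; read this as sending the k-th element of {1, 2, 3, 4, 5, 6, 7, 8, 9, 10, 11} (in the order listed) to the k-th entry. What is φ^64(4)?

8

Tracing 4 → 8 → … returns to 4 after 9 steps, so 4 lies in a 9-cycle (1, 9, 6, 5, 2, 4, 8, 10, 3).
Since the cycle has length 9, φ^64 acts on it the same as φ^1 (64 mod 9 = 1).
Stepping 1 place around the cycle: 4 → 8.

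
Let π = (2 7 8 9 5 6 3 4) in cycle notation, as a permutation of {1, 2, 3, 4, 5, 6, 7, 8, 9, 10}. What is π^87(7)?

2

7 lies in the 8-cycle (2 7 8 9 5 6 3 4).
On an 8-cycle, π^8 is the identity, so π^87 = π^7 there (87 ≡ 7 mod 8).
Advancing 7 steps from 7: 7 → 8 → 9 → 5 → 6 → 3 → 4 → 2.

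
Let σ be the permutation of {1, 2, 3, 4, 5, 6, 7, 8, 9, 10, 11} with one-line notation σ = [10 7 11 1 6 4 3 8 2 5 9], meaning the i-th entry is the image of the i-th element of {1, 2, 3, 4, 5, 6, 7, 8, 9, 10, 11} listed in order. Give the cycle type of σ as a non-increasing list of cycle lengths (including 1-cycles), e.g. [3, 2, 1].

The disjoint cycles are (1, 10, 5, 6, 4)(2, 7, 3, 11, 9)(8), with lengths 5, 5, 1 in non-increasing order.

[5, 5, 1]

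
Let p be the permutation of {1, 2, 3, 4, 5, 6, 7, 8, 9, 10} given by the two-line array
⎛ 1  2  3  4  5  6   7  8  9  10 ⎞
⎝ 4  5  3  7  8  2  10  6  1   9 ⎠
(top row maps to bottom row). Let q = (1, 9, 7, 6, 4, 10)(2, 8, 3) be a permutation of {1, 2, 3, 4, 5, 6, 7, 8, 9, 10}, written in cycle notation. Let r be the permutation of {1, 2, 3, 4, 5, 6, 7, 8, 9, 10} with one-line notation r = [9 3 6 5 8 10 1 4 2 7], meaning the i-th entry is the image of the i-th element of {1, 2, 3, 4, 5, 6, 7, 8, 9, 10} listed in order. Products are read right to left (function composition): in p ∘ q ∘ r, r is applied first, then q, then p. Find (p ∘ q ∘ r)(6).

Chase 6: r(6) = 10; q(10) = 1; p(1) = 4. Hence (p ∘ q ∘ r)(6) = 4.

4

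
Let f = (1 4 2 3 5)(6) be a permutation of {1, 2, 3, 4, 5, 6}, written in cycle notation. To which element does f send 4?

Within (1 4 2 3 5), 4 ↦ 2.

2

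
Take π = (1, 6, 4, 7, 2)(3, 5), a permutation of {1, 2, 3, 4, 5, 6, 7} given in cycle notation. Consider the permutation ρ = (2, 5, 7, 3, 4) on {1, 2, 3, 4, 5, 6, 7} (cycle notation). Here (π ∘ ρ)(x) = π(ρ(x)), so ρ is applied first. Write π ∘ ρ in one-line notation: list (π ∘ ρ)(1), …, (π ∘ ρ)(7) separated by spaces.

(π ∘ ρ)(x) = π(ρ(x)). Computing each image: π(ρ(1)) = π(1) = 6, π(ρ(2)) = π(5) = 3, π(ρ(3)) = π(4) = 7, π(ρ(4)) = π(2) = 1, π(ρ(5)) = π(7) = 2, π(ρ(6)) = π(6) = 4, π(ρ(7)) = π(3) = 5.
Hence π ∘ ρ = [6 3 7 1 2 4 5].

6 3 7 1 2 4 5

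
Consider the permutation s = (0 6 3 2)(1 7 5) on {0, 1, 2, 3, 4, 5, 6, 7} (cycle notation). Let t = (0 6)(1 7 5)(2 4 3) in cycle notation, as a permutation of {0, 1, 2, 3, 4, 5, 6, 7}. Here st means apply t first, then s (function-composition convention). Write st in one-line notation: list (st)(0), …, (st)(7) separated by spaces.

(st)(x) = s(t(x)). Computing each image: s(t(0)) = s(6) = 3, s(t(1)) = s(7) = 5, s(t(2)) = s(4) = 4, s(t(3)) = s(2) = 0, s(t(4)) = s(3) = 2, s(t(5)) = s(1) = 7, s(t(6)) = s(0) = 6, s(t(7)) = s(5) = 1.
Hence st = [3 5 4 0 2 7 6 1].

3 5 4 0 2 7 6 1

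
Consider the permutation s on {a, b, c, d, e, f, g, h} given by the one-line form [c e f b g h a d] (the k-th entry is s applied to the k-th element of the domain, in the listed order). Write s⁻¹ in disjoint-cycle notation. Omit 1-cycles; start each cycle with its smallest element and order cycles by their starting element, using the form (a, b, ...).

(a, g, e, b, d, h, f, c)

First write s in disjoint cycles: (a, c, f, h, d, b, e, g).
The inverse reverses every cycle; in canonical form, s⁻¹ = (a, g, e, b, d, h, f, c).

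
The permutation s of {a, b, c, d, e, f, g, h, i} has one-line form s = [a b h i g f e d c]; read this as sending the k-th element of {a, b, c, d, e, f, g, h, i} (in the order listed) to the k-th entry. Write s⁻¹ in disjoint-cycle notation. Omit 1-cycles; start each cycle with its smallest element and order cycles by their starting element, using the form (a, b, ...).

(c, i, d, h)(e, g)

The cycle decomposition of s is (c, h, d, i)(e, g).
Reversing each cycle (and rotating so the smallest element leads) gives s⁻¹ = (c, i, d, h)(e, g).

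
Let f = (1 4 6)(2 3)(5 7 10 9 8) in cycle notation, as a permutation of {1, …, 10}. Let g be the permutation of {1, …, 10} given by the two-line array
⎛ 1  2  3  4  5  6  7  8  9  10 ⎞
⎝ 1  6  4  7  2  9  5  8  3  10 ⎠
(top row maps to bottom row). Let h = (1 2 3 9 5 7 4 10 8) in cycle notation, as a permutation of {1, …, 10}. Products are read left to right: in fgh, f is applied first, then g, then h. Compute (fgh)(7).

8

Chase 7: f(7) = 10; g(10) = 10; h(10) = 8. Hence (fgh)(7) = 8.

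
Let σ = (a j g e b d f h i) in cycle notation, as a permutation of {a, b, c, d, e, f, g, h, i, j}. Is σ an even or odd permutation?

even

The cycle lengths are 9, 1.
A cycle is odd iff its length is even; σ has 0 even-length cycles, so sgn(σ) = (−1)^0 and σ is even.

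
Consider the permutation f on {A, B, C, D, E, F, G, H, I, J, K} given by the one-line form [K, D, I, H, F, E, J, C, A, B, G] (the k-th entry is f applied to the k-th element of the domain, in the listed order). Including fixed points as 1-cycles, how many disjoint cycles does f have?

2

The cycle decomposition is (A K G J B D H C I)(E F), which has 2 cycles (counting 1-cycles).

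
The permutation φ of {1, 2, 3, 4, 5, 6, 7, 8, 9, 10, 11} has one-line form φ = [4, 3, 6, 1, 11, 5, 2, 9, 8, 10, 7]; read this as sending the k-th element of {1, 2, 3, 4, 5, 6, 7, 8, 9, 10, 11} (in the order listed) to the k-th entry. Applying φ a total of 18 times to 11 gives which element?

11

Tracing 11 → 7 → … returns to 11 after 6 steps, so 11 lies in a 6-cycle (2, 3, 6, 5, 11, 7).
On a 6-cycle, φ^6 is the identity, so φ^18 = φ^0 there (18 ≡ 0 mod 6).
So φ^18(11) = 11.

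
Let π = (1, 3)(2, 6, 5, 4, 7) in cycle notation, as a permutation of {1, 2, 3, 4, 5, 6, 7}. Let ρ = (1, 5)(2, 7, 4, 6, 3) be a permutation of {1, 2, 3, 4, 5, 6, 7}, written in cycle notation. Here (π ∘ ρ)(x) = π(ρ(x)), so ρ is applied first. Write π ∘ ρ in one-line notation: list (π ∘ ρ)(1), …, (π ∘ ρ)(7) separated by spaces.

For each element, apply ρ then π: 1 → 5 → 4; 2 → 7 → 2; 3 → 2 → 6; 4 → 6 → 5; 5 → 1 → 3; 6 → 3 → 1; 7 → 4 → 7.
So π ∘ ρ in one-line form is 4 2 6 5 3 1 7.

4 2 6 5 3 1 7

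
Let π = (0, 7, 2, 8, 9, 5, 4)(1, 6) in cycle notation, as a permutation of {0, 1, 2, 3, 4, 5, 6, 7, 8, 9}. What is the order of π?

14

The cycle type of π is (7, 2, 1).
Since disjoint cycles commute, ord(π) = lcm(7, 2) = 14.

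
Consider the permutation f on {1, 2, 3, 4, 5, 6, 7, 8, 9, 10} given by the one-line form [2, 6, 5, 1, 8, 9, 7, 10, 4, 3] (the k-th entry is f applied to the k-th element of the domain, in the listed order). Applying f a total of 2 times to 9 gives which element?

Tracing 9 → 4 → … returns to 9 after 5 steps, so 9 lies in a 5-cycle (1, 2, 6, 9, 4).
Stepping 2 places around the cycle: 9 → 4 → 1.

1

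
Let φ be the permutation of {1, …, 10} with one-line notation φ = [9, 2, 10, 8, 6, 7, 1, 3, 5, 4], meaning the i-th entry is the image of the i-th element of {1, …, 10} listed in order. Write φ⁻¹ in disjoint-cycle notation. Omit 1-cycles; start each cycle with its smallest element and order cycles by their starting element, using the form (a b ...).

(1 7 6 5 9)(3 8 4 10)

First write φ in disjoint cycles: (1 9 5 6 7)(3 10 4 8).
The inverse reverses every cycle; in canonical form, φ⁻¹ = (1 7 6 5 9)(3 8 4 10).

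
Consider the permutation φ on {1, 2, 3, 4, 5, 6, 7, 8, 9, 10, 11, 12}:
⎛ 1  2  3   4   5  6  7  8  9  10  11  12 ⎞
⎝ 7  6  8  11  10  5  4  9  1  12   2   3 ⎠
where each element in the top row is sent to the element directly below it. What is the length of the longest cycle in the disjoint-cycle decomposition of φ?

Decomposing into disjoint cycles gives (1 7 4 11 2 6 5 10 12 3 8 9); the longest has length 12.

12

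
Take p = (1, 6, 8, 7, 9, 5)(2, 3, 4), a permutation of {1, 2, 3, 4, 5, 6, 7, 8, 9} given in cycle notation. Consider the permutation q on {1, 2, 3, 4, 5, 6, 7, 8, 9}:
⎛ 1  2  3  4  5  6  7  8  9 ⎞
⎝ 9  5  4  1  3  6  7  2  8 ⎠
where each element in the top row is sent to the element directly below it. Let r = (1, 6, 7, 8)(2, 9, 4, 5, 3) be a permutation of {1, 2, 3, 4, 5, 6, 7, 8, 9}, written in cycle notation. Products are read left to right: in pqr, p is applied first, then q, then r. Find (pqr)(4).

3

Chase 4: p(4) = 2; q(2) = 5; r(5) = 3. Hence (pqr)(4) = 3.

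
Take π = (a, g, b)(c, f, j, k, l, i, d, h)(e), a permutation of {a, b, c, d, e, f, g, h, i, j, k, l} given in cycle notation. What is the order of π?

The cycle type of π is (8, 3, 1).
Since disjoint cycles commute, ord(π) = lcm(8, 3) = 24.

24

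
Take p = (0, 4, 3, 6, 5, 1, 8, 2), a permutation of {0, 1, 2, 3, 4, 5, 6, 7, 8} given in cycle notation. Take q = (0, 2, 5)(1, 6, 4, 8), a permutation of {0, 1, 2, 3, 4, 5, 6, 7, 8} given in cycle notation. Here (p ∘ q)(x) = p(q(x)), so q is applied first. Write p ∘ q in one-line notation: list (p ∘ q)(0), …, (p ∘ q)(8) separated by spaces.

For each element, apply q then p: 0 → 2 → 0; 1 → 6 → 5; 2 → 5 → 1; 3 → 3 → 6; 4 → 8 → 2; 5 → 0 → 4; 6 → 4 → 3; 7 → 7 → 7; 8 → 1 → 8.
So p ∘ q in one-line form is 0 5 1 6 2 4 3 7 8.

0 5 1 6 2 4 3 7 8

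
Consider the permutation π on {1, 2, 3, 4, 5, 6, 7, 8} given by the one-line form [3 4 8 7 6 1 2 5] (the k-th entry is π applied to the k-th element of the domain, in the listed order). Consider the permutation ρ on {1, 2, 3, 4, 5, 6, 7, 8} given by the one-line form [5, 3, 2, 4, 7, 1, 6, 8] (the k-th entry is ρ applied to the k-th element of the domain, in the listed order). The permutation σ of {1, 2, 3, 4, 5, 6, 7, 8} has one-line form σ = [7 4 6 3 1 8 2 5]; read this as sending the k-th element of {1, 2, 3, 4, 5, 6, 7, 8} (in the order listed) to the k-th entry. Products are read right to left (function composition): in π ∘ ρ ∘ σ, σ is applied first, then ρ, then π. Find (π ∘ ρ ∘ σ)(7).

8

Chase 7: σ(7) = 2; ρ(2) = 3; π(3) = 8. Hence (π ∘ ρ ∘ σ)(7) = 8.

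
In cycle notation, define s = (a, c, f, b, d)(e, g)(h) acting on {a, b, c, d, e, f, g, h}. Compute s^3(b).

b lies in the 5-cycle (a, c, f, b, d).
Advancing 3 steps from b: b → d → a → c.

c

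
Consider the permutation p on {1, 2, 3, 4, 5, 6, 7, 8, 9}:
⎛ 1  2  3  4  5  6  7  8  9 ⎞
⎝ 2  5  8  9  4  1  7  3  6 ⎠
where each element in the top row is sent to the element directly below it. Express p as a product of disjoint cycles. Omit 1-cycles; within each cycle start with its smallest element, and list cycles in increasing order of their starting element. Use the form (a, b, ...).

Start at 1 and follow images: 1 → 2 → 5 → 4 → 9 → 6 → 1, giving the cycle (1, 2, 5, 4, 9, 6).
Continuing from each remaining unvisited element yields (1, 2, 5, 4, 9, 6)(3, 8).

(1, 2, 5, 4, 9, 6)(3, 8)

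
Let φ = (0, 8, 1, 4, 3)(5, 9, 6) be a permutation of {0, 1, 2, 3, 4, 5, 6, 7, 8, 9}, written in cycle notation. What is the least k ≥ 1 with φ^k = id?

15

The disjoint cycles have lengths 5, 3, 1, 1.
Since disjoint cycles commute, ord(φ) = lcm(5, 3) = 15.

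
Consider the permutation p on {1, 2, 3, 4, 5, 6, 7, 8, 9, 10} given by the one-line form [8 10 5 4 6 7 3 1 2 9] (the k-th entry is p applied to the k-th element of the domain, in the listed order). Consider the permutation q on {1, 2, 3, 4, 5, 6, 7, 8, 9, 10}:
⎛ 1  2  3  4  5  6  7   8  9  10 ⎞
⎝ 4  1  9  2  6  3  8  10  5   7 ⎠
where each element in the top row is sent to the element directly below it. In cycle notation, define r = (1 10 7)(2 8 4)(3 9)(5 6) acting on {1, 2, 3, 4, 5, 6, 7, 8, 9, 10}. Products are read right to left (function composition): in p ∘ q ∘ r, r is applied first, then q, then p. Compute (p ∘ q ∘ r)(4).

8

Apply the permutations in order: r(4) = 2, then q(2) = 1, then p(1) = 8. So (p ∘ q ∘ r)(4) = 8.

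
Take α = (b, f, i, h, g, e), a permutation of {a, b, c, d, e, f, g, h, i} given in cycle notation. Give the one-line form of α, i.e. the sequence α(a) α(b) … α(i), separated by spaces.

a f c d b i e g h

Reading each image from the cycles: a↦a, b↦f, c↦c, d↦d, e↦b, f↦i, g↦e, h↦g, i↦h.
Listing these in domain order gives a f c d b i e g h.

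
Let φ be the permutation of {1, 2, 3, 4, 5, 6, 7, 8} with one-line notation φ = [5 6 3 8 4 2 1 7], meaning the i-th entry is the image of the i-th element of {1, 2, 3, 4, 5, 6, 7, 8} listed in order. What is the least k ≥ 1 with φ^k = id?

The disjoint-cycle form of φ has cycle lengths 5, 2, 1.
The order is lcm(5, 2) = 10.

10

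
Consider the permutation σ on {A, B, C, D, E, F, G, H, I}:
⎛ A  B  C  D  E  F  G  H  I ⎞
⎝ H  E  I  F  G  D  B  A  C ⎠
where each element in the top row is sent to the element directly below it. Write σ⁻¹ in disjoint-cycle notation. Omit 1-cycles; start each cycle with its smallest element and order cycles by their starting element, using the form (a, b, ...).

First write σ in disjoint cycles: (A, H)(B, E, G)(C, I)(D, F).
Reversing each cycle (and rotating so the smallest element leads) gives σ⁻¹ = (A, H)(B, G, E)(C, I)(D, F).

(A, H)(B, G, E)(C, I)(D, F)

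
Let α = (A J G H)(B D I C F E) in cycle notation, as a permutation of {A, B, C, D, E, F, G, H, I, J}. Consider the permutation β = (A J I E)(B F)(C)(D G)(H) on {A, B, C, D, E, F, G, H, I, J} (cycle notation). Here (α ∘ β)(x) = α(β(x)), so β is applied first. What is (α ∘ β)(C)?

F

(α ∘ β)(C) = α(β(C)). β(C) = C, then α(C) = F. So (α ∘ β)(C) = F.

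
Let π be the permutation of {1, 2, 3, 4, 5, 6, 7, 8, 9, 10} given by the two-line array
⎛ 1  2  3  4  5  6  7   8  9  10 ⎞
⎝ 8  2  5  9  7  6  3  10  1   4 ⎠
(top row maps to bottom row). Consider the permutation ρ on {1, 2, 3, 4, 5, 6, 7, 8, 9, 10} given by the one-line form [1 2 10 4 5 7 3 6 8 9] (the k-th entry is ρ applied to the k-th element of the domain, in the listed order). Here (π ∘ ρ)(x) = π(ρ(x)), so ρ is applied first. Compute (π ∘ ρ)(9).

10

ρ(9) = 8, then π(8) = 10; composing gives (π ∘ ρ)(9) = 10.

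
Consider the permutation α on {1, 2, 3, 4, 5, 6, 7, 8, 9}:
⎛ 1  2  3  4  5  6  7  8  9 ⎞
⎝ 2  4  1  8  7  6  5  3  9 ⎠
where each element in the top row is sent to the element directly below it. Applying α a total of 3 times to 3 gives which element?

4

Tracing 3 → 1 → … returns to 3 after 5 steps, so 3 lies in a 5-cycle (1, 2, 4, 8, 3).
Advancing 3 steps from 3: 3 → 1 → 2 → 4.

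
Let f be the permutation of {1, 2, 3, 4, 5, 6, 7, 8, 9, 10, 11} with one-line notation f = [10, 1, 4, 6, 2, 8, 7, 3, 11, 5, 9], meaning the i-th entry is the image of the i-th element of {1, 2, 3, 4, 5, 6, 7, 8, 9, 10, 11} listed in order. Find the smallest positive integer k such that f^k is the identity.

4

Writing f as disjoint cycles, the cycle lengths are 4, 4, 2, 1.
Since disjoint cycles commute, ord(f) = lcm(4, 4, 2) = 4.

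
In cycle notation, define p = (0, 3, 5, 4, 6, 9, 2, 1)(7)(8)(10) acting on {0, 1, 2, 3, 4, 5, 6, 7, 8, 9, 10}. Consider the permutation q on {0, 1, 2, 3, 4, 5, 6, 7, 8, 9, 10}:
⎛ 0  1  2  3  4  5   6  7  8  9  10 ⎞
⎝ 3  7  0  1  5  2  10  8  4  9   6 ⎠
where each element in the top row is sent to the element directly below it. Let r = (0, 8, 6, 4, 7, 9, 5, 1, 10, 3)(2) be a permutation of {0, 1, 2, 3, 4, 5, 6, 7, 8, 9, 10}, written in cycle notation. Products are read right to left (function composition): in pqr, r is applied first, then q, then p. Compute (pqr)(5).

Chase 5: r(5) = 1; q(1) = 7; p(7) = 7. Hence (pqr)(5) = 7.

7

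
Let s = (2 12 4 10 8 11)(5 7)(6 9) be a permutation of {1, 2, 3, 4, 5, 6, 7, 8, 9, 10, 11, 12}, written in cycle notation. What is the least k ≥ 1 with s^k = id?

The cycle type of s is (6, 2, 2, 1, 1).
The order is lcm(6, 2, 2) = 6.

6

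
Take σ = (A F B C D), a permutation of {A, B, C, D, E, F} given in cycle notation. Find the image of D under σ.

Within (A F B C D), D ↦ A.

A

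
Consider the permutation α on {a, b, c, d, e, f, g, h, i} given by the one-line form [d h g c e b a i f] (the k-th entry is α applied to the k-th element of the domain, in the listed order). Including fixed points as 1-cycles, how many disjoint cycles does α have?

The cycle decomposition is (a d c g)(b h i f)(e), which has 3 cycles (counting 1-cycles).

3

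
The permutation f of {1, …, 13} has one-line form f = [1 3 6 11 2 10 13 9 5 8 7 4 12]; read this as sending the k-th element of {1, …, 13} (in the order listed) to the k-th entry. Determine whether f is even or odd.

even

In disjoint-cycle form the cycle lengths are 7, 5, 1.
A cycle of length ℓ contributes ℓ−1 transpositions, so f is a product of 6 + 4 = 10 transpositions — even.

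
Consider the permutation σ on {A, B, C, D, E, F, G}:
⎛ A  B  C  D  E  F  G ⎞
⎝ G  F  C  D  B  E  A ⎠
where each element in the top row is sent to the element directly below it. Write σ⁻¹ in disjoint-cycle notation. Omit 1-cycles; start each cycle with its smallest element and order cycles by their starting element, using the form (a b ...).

(A G)(B E F)

The cycle decomposition of σ is (A G)(B F E).
The inverse reverses every cycle; in canonical form, σ⁻¹ = (A G)(B E F).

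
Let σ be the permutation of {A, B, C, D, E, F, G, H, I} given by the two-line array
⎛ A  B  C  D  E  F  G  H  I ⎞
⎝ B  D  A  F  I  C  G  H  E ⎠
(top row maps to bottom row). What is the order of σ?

The disjoint-cycle form of σ has cycle lengths 5, 2, 1, 1.
Since disjoint cycles commute, ord(σ) = lcm(5, 2) = 10.

10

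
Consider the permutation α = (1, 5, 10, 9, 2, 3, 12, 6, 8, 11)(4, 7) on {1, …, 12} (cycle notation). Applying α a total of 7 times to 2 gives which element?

2 lies in the 10-cycle (1, 5, 10, 9, 2, 3, 12, 6, 8, 11).
Advancing 7 steps from 2: 2 → 3 → 12 → 6 → 8 → 11 → 1 → 5.

5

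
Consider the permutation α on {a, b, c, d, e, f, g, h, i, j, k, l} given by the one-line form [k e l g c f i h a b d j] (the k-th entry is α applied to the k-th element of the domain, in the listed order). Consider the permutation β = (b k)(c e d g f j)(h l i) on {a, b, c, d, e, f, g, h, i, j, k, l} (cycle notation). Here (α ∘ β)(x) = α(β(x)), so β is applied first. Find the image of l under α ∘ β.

a

β(l) = i, then α(i) = a; composing gives (α ∘ β)(l) = a.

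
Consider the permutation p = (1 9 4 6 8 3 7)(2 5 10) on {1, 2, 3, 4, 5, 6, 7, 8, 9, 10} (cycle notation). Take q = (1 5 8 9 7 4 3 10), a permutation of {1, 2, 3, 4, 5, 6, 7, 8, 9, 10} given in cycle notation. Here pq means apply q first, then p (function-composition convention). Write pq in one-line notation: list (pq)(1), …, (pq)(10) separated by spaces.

(pq)(x) = p(q(x)). Computing each image: p(q(1)) = p(5) = 10, p(q(2)) = p(2) = 5, p(q(3)) = p(10) = 2, p(q(4)) = p(3) = 7, p(q(5)) = p(8) = 3, p(q(6)) = p(6) = 8, p(q(7)) = p(4) = 6, p(q(8)) = p(9) = 4, p(q(9)) = p(7) = 1, p(q(10)) = p(1) = 9.
Hence pq = [10 5 2 7 3 8 6 4 1 9].

10 5 2 7 3 8 6 4 1 9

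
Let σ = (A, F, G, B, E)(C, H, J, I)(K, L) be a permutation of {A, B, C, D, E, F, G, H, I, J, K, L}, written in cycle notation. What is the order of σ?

The cycle type of σ is (5, 4, 2, 1).
Since disjoint cycles commute, ord(σ) = lcm(5, 4, 2) = 20.

20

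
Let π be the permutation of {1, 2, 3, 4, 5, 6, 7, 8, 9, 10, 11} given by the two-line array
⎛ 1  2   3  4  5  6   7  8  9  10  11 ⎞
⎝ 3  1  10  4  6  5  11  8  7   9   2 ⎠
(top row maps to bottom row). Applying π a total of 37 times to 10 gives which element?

7

Tracing 10 → 9 → … returns to 10 after 7 steps, so 10 lies in a 7-cycle (1 3 10 9 7 11 2).
Powers repeat with period 7 on this cycle, and 37 mod 7 = 2, so π^37(10) = π^2(10).
Advancing 2 steps from 10: 10 → 9 → 7.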